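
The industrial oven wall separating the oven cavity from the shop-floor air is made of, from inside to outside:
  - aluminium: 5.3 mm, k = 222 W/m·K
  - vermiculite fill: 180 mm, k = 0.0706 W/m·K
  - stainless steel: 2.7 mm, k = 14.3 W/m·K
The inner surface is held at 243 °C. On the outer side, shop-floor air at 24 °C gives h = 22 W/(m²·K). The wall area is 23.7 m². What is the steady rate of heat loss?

Model the wall as resistances in series:
R_aluminium = L/(kA) = 0.0053/(222×23.7) = 1.007×10^-6 K/W
R_vermiculite fill = L/(kA) = 0.18/(0.0706×23.7) = 0.1076 K/W
R_stainless steel = L/(kA) = 0.0027/(14.3×23.7) = 7.967×10^-6 K/W
R_outer film = 1/(h_o·A) = 1/(22×23.7) = 0.001918 K/W
R_total = 0.1095 K/W
Q = ΔT / R_total = 219 / 0.1095

Q ≈ 2000 W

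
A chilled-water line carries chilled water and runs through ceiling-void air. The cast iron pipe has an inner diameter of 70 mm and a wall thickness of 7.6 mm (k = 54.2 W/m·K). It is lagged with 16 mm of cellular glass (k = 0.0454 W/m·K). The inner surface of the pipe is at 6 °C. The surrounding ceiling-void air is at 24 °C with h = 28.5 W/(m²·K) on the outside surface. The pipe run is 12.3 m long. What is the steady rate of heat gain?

Treating each annulus and film as a series resistance:
R_cast iron pipe wall = ln(42.6/35)/(2π×54.2×12.3) = 4.691×10^-5 K/W
R_cellular glass = ln(58.6/42.6)/(2π×0.0454×12.3) = 0.09088 K/W
R_outer film = 1/(h_o·2πr_oL) = 1/(28.5×2π×0.0586×12.3) = 0.007748 K/W
R_total = 0.09868 K/W
Q = ΔT/R_total = 18/0.09868

Q ≈ 182 W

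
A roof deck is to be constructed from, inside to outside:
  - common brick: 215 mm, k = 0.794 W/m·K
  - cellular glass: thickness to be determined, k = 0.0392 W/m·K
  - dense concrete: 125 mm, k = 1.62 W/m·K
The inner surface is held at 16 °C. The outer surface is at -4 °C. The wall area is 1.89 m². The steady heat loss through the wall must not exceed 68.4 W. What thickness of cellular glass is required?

L ≈ 8.02 mm

Thermal resistances in series:
R_common brick = L/(kA) = 0.215/(0.794×1.89) = 0.1433 K/W
R_dense concrete = L/(kA) = 0.125/(1.62×1.89) = 0.04083 K/W
Sum of the known resistances R_other = 0.1841 K/W
Required total resistance R_tot = ΔT/Q_allow = 20/68.4 = 0.2924 K/W
R_cellular glass = R_tot − R_other = 0.1083 K/W
L = R·k·A = 0.1083×0.0392×1.89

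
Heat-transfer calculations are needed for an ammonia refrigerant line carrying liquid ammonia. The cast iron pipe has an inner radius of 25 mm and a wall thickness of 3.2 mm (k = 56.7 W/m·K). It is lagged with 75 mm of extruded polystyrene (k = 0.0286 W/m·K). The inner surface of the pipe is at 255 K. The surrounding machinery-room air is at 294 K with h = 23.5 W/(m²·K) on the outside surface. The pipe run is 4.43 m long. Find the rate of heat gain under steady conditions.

Cylindrical conduction, so R = ln(r₂/r₁)/(2πkL) per layer, in series:
R_cast iron pipe wall = ln(28.2/25)/(2π×56.7×4.43) = 7.632×10^-5 K/W
R_extruded polystyrene = ln(103.2/28.2)/(2π×0.0286×4.43) = 1.63 K/W
R_outer film = 1/(h_o·2πr_oL) = 1/(23.5×2π×0.1032×4.43) = 0.01481 K/W
R_total = 1.645 K/W
Q = ΔT/R_total = 39/1.645

Q ≈ 23.7 W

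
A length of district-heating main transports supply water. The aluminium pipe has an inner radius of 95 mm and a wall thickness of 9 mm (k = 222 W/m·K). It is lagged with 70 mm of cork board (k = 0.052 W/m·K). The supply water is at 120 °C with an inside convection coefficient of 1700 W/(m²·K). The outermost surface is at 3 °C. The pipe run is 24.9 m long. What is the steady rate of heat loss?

For a radial system each layer contributes R = ln(r_out/r_in)/(2πkL); films add R = 1/(hA).
R_inner film = 1/(h_i·2πr₁L) = 1/(1700×2π×0.095×24.9) = 3.958×10^-5 K/W
R_aluminium pipe wall = ln(104/95)/(2π×222×24.9) = 2.606×10^-6 K/W
R_cork board = ln(174/104)/(2π×0.052×24.9) = 0.06326 K/W
R_total = 0.0633 K/W
Q = ΔT/R_total = 117/0.0633

Q ≈ 1850 W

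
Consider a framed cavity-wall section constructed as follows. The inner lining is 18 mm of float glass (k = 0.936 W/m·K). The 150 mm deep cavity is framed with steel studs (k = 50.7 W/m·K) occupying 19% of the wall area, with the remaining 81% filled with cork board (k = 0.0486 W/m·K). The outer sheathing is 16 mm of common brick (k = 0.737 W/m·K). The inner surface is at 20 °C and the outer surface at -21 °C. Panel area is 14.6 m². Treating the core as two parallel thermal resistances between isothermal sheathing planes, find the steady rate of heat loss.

Sheathing layers in series; stud and cavity paths in parallel between them.
R_inner = 0.018/(0.936×14.6) = 0.001317 K/W
R_stud  = 0.15/(50.7×0.19×14.6) = 0.001067 K/W
R_cav   = 0.15/(0.0486×0.81×14.6) = 0.261 K/W
1/R_core = 1/R_stud + 1/R_cav → R_core = 0.001062 K/W
R_outer = 0.016/(0.737×14.6) = 0.001487 K/W
R_total = 0.003866 K/W
Q = ΔT/R_total = 41/0.003866

Q ≈ 10600 W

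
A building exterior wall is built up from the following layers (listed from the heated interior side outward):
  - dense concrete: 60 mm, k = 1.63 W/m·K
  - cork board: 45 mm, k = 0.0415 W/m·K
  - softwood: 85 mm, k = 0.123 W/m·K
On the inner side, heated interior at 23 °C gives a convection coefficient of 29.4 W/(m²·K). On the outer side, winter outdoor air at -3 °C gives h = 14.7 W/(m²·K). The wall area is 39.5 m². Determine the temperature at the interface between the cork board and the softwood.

T ≈ 7.31 °C

Using the resistance-network approach (series):
R_inner film = 1/(h_i·A) = 1/(29.4×39.5) = 8.611×10^-4 K/W
R_dense concrete = L/(kA) = 0.06/(1.63×39.5) = 9.319×10^-4 K/W
R_cork board = L/(kA) = 0.045/(0.0415×39.5) = 0.02745 K/W
R_softwood = L/(kA) = 0.085/(0.123×39.5) = 0.0175 K/W
R_outer film = 1/(h_o·A) = 1/(14.7×39.5) = 0.001722 K/W
R_total = 0.04846 K/W;  Q = ΔT/R_total = 26/0.04846 = 536.5 W
T_interface = T_inner − Q·ΣR(inner→interface) = 23 − 537×0.02924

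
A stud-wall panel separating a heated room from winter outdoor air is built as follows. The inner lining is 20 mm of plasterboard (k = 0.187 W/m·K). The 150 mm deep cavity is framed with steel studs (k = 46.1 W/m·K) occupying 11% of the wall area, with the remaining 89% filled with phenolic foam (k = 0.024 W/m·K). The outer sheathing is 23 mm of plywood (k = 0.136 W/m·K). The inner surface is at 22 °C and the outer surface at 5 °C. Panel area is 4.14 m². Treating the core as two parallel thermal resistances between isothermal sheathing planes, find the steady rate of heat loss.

Q ≈ 230 W

Sheathing layers in series; stud and cavity paths in parallel between them.
R_inner = 0.02/(0.187×4.14) = 0.02583 K/W
R_stud  = 0.15/(46.1×0.11×4.14) = 0.007145 K/W
R_cav   = 0.15/(0.024×0.89×4.14) = 1.696 K/W
1/R_core = 1/R_stud + 1/R_cav → R_core = 0.007115 K/W
R_outer = 0.023/(0.136×4.14) = 0.04085 K/W
R_total = 0.0738 K/W
Q = ΔT/R_total = 17/0.0738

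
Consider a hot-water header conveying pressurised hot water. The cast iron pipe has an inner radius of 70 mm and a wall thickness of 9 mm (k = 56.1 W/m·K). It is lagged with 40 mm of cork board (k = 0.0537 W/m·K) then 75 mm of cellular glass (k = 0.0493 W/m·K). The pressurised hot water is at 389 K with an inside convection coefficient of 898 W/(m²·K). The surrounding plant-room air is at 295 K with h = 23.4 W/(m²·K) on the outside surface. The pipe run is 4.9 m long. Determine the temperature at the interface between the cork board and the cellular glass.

Radial resistances (cylindrical: R_cond = ln(r_o/r_i)/(2πkL), R_conv = 1/(h·2πrL)):
R_inner film = 1/(h_i·2πr₁L) = 1/(898×2π×0.07×4.9) = 5.167×10^-4 K/W
R_cast iron pipe wall = ln(79/70)/(2π×56.1×4.9) = 7.003×10^-5 K/W
R_cork board = ln(119/79)/(2π×0.0537×4.9) = 0.2478 K/W
R_cellular glass = ln(194/119)/(2π×0.0493×4.9) = 0.322 K/W
R_outer film = 1/(h_o·2πr_oL) = 1/(23.4×2π×0.194×4.9) = 0.007155 K/W
R_total = 0.5775 K/W
Q = ΔT/R_total = 94/0.5775
Q = 163 W
T_interface = T_inner − Q·ΣR(inner→interface) = 389 − 163×0.2484

T ≈ 349 K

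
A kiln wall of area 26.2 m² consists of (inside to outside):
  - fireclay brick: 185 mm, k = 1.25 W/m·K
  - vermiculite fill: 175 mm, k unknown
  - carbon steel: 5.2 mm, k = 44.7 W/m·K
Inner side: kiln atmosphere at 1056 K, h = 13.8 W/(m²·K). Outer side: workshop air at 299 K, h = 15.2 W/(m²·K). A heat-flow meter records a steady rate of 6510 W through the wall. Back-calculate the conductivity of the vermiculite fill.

k ≈ 0.0634 W/(m·K)

Treating each layer as a thermal resistance in series:
R_inner film = 1/(h_i·A) = 1/(13.8×26.2) = 0.002766 K/W
R_fireclay brick = L/(kA) = 0.185/(1.25×26.2) = 0.005649 K/W
R_carbon steel = L/(kA) = 0.0052/(44.7×26.2) = 4.44×10^-6 K/W
R_outer film = 1/(h_o·A) = 1/(15.2×26.2) = 0.002511 K/W
Sum of known resistances R_other = 0.01093 K/W
Total R = ΔT/Q = 757/6510 = 0.1163 K/W
R_vermiculite fill = R_total − R_other = 0.1054 K/W
k = L/(R·A) = 0.175/(0.1054×26.2)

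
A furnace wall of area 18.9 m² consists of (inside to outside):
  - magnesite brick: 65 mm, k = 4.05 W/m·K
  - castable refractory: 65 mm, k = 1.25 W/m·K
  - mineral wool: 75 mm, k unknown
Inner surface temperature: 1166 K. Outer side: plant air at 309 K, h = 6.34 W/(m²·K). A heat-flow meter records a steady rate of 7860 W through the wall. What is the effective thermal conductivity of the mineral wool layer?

Model the wall as resistances in series:
R_magnesite brick = L/(kA) = 0.065/(4.05×18.9) = 8.492×10^-4 K/W
R_castable refractory = L/(kA) = 0.065/(1.25×18.9) = 0.002751 K/W
R_outer film = 1/(h_o·A) = 1/(6.34×18.9) = 0.008345 K/W
Sum of known resistances R_other = 0.01195 K/W
Total R = ΔT/Q = 857/7860 = 0.109 K/W
R_mineral wool = R_total − R_other = 0.09709 K/W
k = L/(R·A) = 0.075/(0.09709×18.9)

k ≈ 0.0409 W/(m·K)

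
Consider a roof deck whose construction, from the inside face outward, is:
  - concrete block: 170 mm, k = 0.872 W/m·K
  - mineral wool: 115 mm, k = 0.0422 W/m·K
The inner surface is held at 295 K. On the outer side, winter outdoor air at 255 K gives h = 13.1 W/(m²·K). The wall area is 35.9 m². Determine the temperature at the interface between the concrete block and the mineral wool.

T ≈ 292 K

Thermal resistances in series:
R_concrete block = L/(kA) = 0.17/(0.872×35.9) = 0.00543 K/W
R_mineral wool = L/(kA) = 0.115/(0.0422×35.9) = 0.07591 K/W
R_outer film = 1/(h_o·A) = 1/(13.1×35.9) = 0.002126 K/W
R_total = 0.08347 K/W;  Q = ΔT/R_total = 40/0.08347 = 479.2 W
T_interface = T_inner − Q·ΣR(inner→interface) = 295 − 479×0.00543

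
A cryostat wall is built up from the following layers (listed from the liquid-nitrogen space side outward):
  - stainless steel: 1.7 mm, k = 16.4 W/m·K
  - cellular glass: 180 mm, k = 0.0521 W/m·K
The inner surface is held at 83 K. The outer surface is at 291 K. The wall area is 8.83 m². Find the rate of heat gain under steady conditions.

Q ≈ 532 W

Thermal resistances in series:
R_stainless steel = L/(kA) = 0.0017/(16.4×8.83) = 1.174×10^-5 K/W
R_cellular glass = L/(kA) = 0.18/(0.0521×8.83) = 0.3913 K/W
R_total = 0.3913 K/W
Q = ΔT / R_total = 208 / 0.3913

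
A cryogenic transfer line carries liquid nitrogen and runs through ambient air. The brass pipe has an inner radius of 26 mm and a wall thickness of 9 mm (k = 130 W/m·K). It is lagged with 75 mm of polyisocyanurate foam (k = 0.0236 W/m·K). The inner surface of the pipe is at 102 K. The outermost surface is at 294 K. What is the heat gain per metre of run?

q′ ≈ 24.9 W/m

Per-layer cylindrical resistances, series-summed:
R_brass pipe wall = ln(35/26)/(2π×130×1) = 3.639×10^-4 K/W
R_polyisocyanurate foam = ln(110/35)/(2π×0.0236×1) = 7.723 K/W
R_total = 7.723 K/W
Q = ΔT/R_total = 192/7.723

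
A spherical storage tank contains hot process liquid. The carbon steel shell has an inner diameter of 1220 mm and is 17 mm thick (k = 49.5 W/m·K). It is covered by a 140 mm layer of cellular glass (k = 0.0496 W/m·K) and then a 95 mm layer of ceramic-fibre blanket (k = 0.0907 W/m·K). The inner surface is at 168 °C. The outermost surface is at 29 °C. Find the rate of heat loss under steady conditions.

Spherical conduction: R = (1/r_in − 1/r_out)/(4πk) per layer; series-sum.
R_carbon steel shell = (1/0.61 − 1/0.627)/(4π×49.5) = 7.146×10^-5 K/W
R_cellular glass = (1/0.627 − 1/0.767)/(4π×0.0496) = 0.4671 K/W
R_ceramic-fibre blanket = (1/0.767 − 1/0.862)/(4π×0.0907) = 0.1261 K/W
R_total = 0.5932 K/W
Q = ΔT/R_total = 139/0.5932

Q ≈ 234 W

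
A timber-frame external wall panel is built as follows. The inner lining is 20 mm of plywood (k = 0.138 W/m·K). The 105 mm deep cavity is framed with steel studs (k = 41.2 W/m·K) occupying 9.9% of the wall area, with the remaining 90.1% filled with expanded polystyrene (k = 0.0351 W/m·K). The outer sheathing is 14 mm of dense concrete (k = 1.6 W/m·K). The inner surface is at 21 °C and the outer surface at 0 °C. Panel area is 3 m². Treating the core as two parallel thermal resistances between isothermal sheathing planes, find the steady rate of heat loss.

Q ≈ 352 W

Sheathing layers in series; stud and cavity paths in parallel between them.
R_inner = 0.02/(0.138×3) = 0.04831 K/W
R_stud  = 0.105/(41.2×0.099×3) = 0.008581 K/W
R_cav   = 0.105/(0.0351×0.901×3) = 1.107 K/W
1/R_core = 1/R_stud + 1/R_cav → R_core = 0.008515 K/W
R_outer = 0.014/(1.6×3) = 0.002917 K/W
R_total = 0.05974 K/W
Q = ΔT/R_total = 21/0.05974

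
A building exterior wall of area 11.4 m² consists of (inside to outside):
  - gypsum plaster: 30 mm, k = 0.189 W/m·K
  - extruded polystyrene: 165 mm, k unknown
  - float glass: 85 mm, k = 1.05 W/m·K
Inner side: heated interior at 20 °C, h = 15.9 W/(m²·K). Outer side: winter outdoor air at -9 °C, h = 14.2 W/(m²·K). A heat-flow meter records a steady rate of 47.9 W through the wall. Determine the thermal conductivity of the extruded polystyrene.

Thermal resistances in series:
R_inner film = 1/(h_i·A) = 1/(15.9×11.4) = 0.005517 K/W
R_gypsum plaster = L/(kA) = 0.03/(0.189×11.4) = 0.01392 K/W
R_float glass = L/(kA) = 0.085/(1.05×11.4) = 0.007101 K/W
R_outer film = 1/(h_o·A) = 1/(14.2×11.4) = 0.006177 K/W
Sum of known resistances R_other = 0.03272 K/W
Total R = ΔT/Q = 29/47.9 = 0.6054 K/W
R_extruded polystyrene = R_total − R_other = 0.5727 K/W
k = L/(R·A) = 0.165/(0.5727×11.4)

k ≈ 0.0253 W/(m·K)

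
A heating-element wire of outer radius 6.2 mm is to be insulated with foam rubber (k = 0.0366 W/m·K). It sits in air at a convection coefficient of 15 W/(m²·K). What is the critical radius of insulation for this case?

r_cr ≈ 2.44 mm

For a cylinder r_cr = k/h = 0.0366/15
r_cr = 2.44 mm; since the bare radius (6.2 mm) is above r_cr, any added insulation will reduce heat loss.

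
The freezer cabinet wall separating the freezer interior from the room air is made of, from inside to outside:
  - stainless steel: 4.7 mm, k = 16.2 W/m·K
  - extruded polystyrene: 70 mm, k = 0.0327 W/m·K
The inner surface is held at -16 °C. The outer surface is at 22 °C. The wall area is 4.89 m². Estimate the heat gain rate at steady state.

Model the wall as resistances in series:
R_stainless steel = L/(kA) = 0.0047/(16.2×4.89) = 5.933×10^-5 K/W
R_extruded polystyrene = L/(kA) = 0.07/(0.0327×4.89) = 0.4378 K/W
R_total = 0.4378 K/W
Q = ΔT / R_total = 38 / 0.4378

Q ≈ 86.8 W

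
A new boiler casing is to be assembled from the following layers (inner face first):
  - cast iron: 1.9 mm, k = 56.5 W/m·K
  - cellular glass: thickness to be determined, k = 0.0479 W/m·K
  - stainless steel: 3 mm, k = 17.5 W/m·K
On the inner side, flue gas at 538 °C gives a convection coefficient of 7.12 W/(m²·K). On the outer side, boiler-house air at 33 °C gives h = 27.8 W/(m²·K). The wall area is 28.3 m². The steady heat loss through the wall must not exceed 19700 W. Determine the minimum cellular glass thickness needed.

L ≈ 26.3 mm

Using the resistance-network approach (series):
R_inner film = 1/(h_i·A) = 1/(7.12×28.3) = 0.004963 K/W
R_cast iron = L/(kA) = 0.0019/(56.5×28.3) = 1.188×10^-6 K/W
R_stainless steel = L/(kA) = 0.003/(17.5×28.3) = 6.058×10^-6 K/W
R_outer film = 1/(h_o·A) = 1/(27.8×28.3) = 0.001271 K/W
Sum of the known resistances R_other = 0.006241 K/W
Required total resistance R_tot = ΔT/Q_allow = 505/19700 = 0.02563 K/W
R_cellular glass = R_tot − R_other = 0.01939 K/W
L = R·k·A = 0.01939×0.0479×28.3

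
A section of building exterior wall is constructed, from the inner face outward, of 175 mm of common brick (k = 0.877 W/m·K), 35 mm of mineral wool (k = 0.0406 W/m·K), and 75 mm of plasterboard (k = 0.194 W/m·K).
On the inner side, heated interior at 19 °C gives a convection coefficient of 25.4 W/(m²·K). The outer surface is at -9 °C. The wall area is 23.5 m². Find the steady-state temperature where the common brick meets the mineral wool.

T ≈ 14.5 °C

Treating each layer as a thermal resistance in series:
R_inner film = 1/(h_i·A) = 1/(25.4×23.5) = 0.001675 K/W
R_common brick = L/(kA) = 0.175/(0.877×23.5) = 0.008491 K/W
R_mineral wool = L/(kA) = 0.035/(0.0406×23.5) = 0.03668 K/W
R_plasterboard = L/(kA) = 0.075/(0.194×23.5) = 0.01645 K/W
R_total = 0.0633 K/W;  Q = ΔT/R_total = 28/0.0633 = 442.3 W
T_interface = T_inner − Q·ΣR(inner→interface) = 19 − 442×0.01017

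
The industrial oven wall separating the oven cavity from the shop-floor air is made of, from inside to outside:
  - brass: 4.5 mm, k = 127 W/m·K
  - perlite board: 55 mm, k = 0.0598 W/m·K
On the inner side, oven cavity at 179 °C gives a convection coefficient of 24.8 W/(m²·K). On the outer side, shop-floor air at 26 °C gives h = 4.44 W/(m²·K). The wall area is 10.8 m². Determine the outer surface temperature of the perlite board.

Using the resistance-network approach (series):
R_inner film = 1/(h_i·A) = 1/(24.8×10.8) = 0.003734 K/W
R_brass = L/(kA) = 0.0045/(127×10.8) = 3.281×10^-6 K/W
R_perlite board = L/(kA) = 0.055/(0.0598×10.8) = 0.08516 K/W
R_outer film = 1/(h_o·A) = 1/(4.44×10.8) = 0.02085 K/W
R_total = 0.1098 K/W;  Q = ΔT/R_total = 153/0.1098 = 1394 W
T_interface = T_inner − Q·ΣR(inner→interface) = 179 − 1390×0.0889

T ≈ 55.1 °C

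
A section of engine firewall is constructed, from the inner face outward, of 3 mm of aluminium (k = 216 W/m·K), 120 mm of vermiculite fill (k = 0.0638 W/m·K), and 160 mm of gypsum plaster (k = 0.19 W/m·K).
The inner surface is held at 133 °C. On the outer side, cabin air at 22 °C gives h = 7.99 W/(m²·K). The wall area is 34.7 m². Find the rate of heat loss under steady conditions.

Series thermal resistances:
R_aluminium = L/(kA) = 0.003/(216×34.7) = 4.003×10^-7 K/W
R_vermiculite fill = L/(kA) = 0.12/(0.0638×34.7) = 0.0542 K/W
R_gypsum plaster = L/(kA) = 0.16/(0.19×34.7) = 0.02427 K/W
R_outer film = 1/(h_o·A) = 1/(7.99×34.7) = 0.003607 K/W
R_total = 0.08208 K/W
Q = ΔT / R_total = 111 / 0.08208

Q ≈ 1350 W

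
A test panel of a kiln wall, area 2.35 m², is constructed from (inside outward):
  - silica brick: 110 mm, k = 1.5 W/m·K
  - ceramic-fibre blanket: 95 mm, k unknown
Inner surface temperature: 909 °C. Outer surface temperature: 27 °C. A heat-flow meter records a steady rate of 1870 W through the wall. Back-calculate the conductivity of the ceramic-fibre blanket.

Model the wall as resistances in series:
R_silica brick = L/(kA) = 0.11/(1.5×2.35) = 0.03121 K/W
Sum of known resistances R_other = 0.03121 K/W
Total R = ΔT/Q = 882/1870 = 0.4717 K/W
R_ceramic-fibre blanket = R_total − R_other = 0.4405 K/W
k = L/(R·A) = 0.095/(0.4405×2.35)

k ≈ 0.0918 W/(m·K)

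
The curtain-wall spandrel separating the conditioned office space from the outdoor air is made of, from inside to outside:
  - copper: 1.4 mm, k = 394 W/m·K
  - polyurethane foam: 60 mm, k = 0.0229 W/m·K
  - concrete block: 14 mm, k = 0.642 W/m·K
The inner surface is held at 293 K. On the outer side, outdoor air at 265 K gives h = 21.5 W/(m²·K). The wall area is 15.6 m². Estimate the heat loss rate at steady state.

Q ≈ 162 W

Series thermal resistances:
R_copper = L/(kA) = 0.0014/(394×15.6) = 2.278×10^-7 K/W
R_polyurethane foam = L/(kA) = 0.06/(0.0229×15.6) = 0.168 K/W
R_concrete block = L/(kA) = 0.014/(0.642×15.6) = 0.001398 K/W
R_outer film = 1/(h_o·A) = 1/(21.5×15.6) = 0.002982 K/W
R_total = 0.1723 K/W
Q = ΔT / R_total = 28 / 0.1723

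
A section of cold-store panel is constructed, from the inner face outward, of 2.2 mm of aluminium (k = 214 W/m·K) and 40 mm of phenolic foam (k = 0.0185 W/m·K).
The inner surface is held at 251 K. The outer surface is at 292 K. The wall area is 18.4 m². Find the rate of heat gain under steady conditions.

Using the resistance-network approach (series):
R_aluminium = L/(kA) = 0.0022/(214×18.4) = 5.587×10^-7 K/W
R_phenolic foam = L/(kA) = 0.04/(0.0185×18.4) = 0.1175 K/W
R_total = 0.1175 K/W
Q = ΔT / R_total = 41 / 0.1175

Q ≈ 349 W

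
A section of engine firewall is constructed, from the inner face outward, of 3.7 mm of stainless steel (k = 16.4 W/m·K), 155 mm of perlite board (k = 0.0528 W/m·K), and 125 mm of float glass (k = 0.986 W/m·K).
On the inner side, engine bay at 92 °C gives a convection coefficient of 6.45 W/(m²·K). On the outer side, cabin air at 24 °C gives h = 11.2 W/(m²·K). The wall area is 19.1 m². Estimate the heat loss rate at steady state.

Q ≈ 393 W

Thermal resistances in series:
R_inner film = 1/(h_i·A) = 1/(6.45×19.1) = 0.008117 K/W
R_stainless steel = L/(kA) = 0.0037/(16.4×19.1) = 1.181×10^-5 K/W
R_perlite board = L/(kA) = 0.155/(0.0528×19.1) = 0.1537 K/W
R_float glass = L/(kA) = 0.125/(0.986×19.1) = 0.006637 K/W
R_outer film = 1/(h_o·A) = 1/(11.2×19.1) = 0.004675 K/W
R_total = 0.1731 K/W
Q = ΔT / R_total = 68 / 0.1731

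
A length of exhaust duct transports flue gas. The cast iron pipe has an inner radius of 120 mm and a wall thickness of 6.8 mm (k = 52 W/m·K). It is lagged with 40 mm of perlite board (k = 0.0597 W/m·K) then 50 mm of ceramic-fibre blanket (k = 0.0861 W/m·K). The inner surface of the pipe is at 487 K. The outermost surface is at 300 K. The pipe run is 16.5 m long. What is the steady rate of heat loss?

Radial resistances (cylindrical: R_cond = ln(r_o/r_i)/(2πkL), R_conv = 1/(h·2πrL)):
R_cast iron pipe wall = ln(126.8/120)/(2π×52×16.5) = 1.022×10^-5 K/W
R_perlite board = ln(166.8/126.8)/(2π×0.0597×16.5) = 0.0443 K/W
R_ceramic-fibre blanket = ln(216.8/166.8)/(2π×0.0861×16.5) = 0.02937 K/W
R_total = 0.07368 K/W
Q = ΔT/R_total = 187/0.07368

Q ≈ 2540 W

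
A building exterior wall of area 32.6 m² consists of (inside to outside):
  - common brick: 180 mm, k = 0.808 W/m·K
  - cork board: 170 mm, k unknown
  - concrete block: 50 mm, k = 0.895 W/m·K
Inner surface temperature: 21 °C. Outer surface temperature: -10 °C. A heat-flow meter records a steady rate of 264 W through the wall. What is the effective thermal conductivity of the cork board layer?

Model the wall as resistances in series:
R_common brick = L/(kA) = 0.18/(0.808×32.6) = 0.006834 K/W
R_concrete block = L/(kA) = 0.05/(0.895×32.6) = 0.001714 K/W
Sum of known resistances R_other = 0.008547 K/W
Total R = ΔT/Q = 31/264 = 0.1174 K/W
R_cork board = R_total − R_other = 0.1089 K/W
k = L/(R·A) = 0.17/(0.1089×32.6)

k ≈ 0.0479 W/(m·K)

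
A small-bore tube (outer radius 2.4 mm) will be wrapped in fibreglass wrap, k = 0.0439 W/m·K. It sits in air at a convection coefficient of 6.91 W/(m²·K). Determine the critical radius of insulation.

r_cr ≈ 6.35 mm

For a cylinder r_cr = k/h = 0.0439/6.91
r_cr = 6.35 mm; since the bare radius (2.4 mm) is below r_cr, adding a thin layer of insulation will *increase* heat loss.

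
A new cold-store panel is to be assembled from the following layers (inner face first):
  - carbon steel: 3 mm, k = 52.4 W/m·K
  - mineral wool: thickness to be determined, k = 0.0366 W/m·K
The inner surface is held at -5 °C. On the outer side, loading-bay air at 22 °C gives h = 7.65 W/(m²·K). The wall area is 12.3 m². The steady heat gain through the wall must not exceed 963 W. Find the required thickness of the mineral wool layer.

L ≈ 7.84 mm

Using the resistance-network approach (series):
R_carbon steel = L/(kA) = 0.003/(52.4×12.3) = 4.655×10^-6 K/W
R_outer film = 1/(h_o·A) = 1/(7.65×12.3) = 0.01063 K/W
Sum of the known resistances R_other = 0.01063 K/W
Required total resistance R_tot = ΔT/Q_allow = 27/963 = 0.02804 K/W
R_mineral wool = R_tot − R_other = 0.01741 K/W
L = R·k·A = 0.01741×0.0366×12.3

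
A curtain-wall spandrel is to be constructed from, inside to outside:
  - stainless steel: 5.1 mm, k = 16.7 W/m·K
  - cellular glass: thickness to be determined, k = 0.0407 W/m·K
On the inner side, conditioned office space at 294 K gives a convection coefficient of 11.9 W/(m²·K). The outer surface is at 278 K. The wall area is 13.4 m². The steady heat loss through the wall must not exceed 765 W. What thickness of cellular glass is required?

Using the resistance-network approach (series):
R_inner film = 1/(h_i·A) = 1/(11.9×13.4) = 0.006271 K/W
R_stainless steel = L/(kA) = 0.0051/(16.7×13.4) = 2.279×10^-5 K/W
Sum of the known resistances R_other = 0.006294 K/W
Required total resistance R_tot = ΔT/Q_allow = 16/765 = 0.02092 K/W
R_cellular glass = R_tot − R_other = 0.01462 K/W
L = R·k·A = 0.01462×0.0407×13.4

L ≈ 7.97 mm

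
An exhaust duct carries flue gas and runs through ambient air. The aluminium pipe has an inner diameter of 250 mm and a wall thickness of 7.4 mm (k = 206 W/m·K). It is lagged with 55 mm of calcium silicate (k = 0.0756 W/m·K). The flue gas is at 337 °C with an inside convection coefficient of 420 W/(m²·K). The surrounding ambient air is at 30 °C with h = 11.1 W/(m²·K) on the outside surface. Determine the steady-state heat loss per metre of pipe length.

For a radial system each layer contributes R = ln(r_out/r_in)/(2πkL); films add R = 1/(hA).
R_inner film = 1/(h_i·2πr₁L) = 1/(420×2π×0.125×1) = 0.003032 K/W
R_aluminium pipe wall = ln(132.4/125)/(2π×206×1) = 4.444×10^-5 K/W
R_calcium silicate = ln(187.4/132.4)/(2π×0.0756×1) = 0.7314 K/W
R_outer film = 1/(h_o·2πr_oL) = 1/(11.1×2π×0.1874×1) = 0.07651 K/W
R_total = 0.811 K/W
Q = ΔT/R_total = 307/0.811

q′ ≈ 379 W/m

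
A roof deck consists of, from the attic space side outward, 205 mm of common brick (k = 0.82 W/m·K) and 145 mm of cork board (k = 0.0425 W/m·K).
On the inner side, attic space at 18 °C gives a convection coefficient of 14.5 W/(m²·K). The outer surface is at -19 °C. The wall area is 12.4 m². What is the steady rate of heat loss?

Treating each layer as a thermal resistance in series:
R_inner film = 1/(h_i·A) = 1/(14.5×12.4) = 0.005562 K/W
R_common brick = L/(kA) = 0.205/(0.82×12.4) = 0.02016 K/W
R_cork board = L/(kA) = 0.145/(0.0425×12.4) = 0.2751 K/W
R_total = 0.3009 K/W
Q = ΔT / R_total = 37 / 0.3009

Q ≈ 123 W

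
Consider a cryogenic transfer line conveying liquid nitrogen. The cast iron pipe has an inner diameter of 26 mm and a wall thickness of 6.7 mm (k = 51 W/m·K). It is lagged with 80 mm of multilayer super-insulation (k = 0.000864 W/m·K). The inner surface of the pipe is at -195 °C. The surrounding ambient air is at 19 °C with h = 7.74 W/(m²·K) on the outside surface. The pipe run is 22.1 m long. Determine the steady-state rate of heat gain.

Q ≈ 15.8 W

Cylindrical conduction, so R = ln(r₂/r₁)/(2πkL) per layer, in series:
R_cast iron pipe wall = ln(19.7/13)/(2π×51×22.1) = 5.87×10^-5 K/W
R_multilayer super-insulation = ln(99.7/19.7)/(2π×0.000864×22.1) = 13.52 K/W
R_outer film = 1/(h_o·2πr_oL) = 1/(7.74×2π×0.0997×22.1) = 0.009332 K/W
R_total = 13.53 K/W
Q = ΔT/R_total = 214/13.53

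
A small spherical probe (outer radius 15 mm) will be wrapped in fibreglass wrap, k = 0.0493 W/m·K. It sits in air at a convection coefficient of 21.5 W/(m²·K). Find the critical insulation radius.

For a sphere r_cr = 2k/h = 2×0.0493/21.5
r_cr = 4.59 mm; since the bare radius (15 mm) is above r_cr, any added insulation will reduce heat loss.

r_cr ≈ 4.59 mm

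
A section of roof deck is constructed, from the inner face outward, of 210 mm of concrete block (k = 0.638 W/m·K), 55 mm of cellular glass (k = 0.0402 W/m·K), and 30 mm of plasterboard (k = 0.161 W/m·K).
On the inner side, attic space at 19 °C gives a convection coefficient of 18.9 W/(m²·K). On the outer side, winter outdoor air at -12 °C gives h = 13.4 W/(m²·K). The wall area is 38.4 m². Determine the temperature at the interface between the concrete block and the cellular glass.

T ≈ 13.1 °C

Using the resistance-network approach (series):
R_inner film = 1/(h_i·A) = 1/(18.9×38.4) = 0.001378 K/W
R_concrete block = L/(kA) = 0.21/(0.638×38.4) = 0.008572 K/W
R_cellular glass = L/(kA) = 0.055/(0.0402×38.4) = 0.03563 K/W
R_plasterboard = L/(kA) = 0.03/(0.161×38.4) = 0.004852 K/W
R_outer film = 1/(h_o·A) = 1/(13.4×38.4) = 0.001943 K/W
R_total = 0.05237 K/W;  Q = ΔT/R_total = 31/0.05237 = 591.9 W
T_interface = T_inner − Q·ΣR(inner→interface) = 19 − 592×0.00995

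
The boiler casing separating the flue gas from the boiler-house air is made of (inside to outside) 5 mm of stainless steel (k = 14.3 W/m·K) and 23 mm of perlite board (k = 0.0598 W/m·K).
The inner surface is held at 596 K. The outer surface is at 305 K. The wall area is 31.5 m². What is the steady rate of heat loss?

Model the wall as resistances in series:
R_stainless steel = L/(kA) = 0.005/(14.3×31.5) = 1.11×10^-5 K/W
R_perlite board = L/(kA) = 0.023/(0.0598×31.5) = 0.01221 K/W
R_total = 0.01222 K/W
Q = ΔT / R_total = 291 / 0.01222

Q ≈ 23800 W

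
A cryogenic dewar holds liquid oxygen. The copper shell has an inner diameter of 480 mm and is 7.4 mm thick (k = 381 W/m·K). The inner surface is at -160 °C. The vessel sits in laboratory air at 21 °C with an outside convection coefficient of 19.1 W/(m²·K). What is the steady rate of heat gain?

Q ≈ 2660 W

Radial (spherical) resistances in series:
R_copper shell = (1/0.24 − 1/0.2474)/(4π×381) = 2.603×10^-5 K/W
R_outer film = 1/(h·4πr_o²) = 1/(19.1×4π×0.2474²) = 0.06807 K/W
R_total = 0.0681 K/W
Q = ΔT/R_total = 181/0.0681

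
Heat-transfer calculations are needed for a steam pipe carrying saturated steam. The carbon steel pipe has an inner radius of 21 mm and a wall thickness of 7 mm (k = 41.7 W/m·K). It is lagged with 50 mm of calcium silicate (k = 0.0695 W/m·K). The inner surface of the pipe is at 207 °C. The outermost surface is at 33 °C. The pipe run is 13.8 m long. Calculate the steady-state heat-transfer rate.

Q ≈ 1020 W

Radial resistances (cylindrical: R_cond = ln(r_o/r_i)/(2πkL), R_conv = 1/(h·2πrL)):
R_carbon steel pipe wall = ln(28/21)/(2π×41.7×13.8) = 7.956×10^-5 K/W
R_calcium silicate = ln(78/28)/(2π×0.0695×13.8) = 0.17 K/W
R_total = 0.1701 K/W
Q = ΔT/R_total = 174/0.1701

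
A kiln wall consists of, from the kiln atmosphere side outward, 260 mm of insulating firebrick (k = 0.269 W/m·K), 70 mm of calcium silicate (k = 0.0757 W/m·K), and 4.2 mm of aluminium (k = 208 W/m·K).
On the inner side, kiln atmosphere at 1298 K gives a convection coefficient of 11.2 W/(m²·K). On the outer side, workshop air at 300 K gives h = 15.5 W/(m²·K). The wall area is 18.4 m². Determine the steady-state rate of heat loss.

Model the wall as resistances in series:
R_inner film = 1/(h_i·A) = 1/(11.2×18.4) = 0.004852 K/W
R_insulating firebrick = L/(kA) = 0.26/(0.269×18.4) = 0.05253 K/W
R_calcium silicate = L/(kA) = 0.07/(0.0757×18.4) = 0.05026 K/W
R_aluminium = L/(kA) = 0.0042/(208×18.4) = 1.097×10^-6 K/W
R_outer film = 1/(h_o·A) = 1/(15.5×18.4) = 0.003506 K/W
R_total = 0.1111 K/W
Q = ΔT / R_total = 998 / 0.1111

Q ≈ 8980 W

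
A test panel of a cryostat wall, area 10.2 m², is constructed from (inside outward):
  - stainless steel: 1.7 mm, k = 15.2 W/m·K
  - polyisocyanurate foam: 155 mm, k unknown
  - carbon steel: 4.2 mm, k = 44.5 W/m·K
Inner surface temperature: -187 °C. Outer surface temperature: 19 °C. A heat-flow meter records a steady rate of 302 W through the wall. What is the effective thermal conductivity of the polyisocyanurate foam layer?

Series thermal resistances:
R_stainless steel = L/(kA) = 0.0017/(15.2×10.2) = 1.096×10^-5 K/W
R_carbon steel = L/(kA) = 0.0042/(44.5×10.2) = 9.253×10^-6 K/W
Sum of known resistances R_other = 2.022×10^-5 K/W
Total R = ΔT/Q = 206/302 = 0.6821 K/W
R_polyisocyanurate foam = R_total − R_other = 0.6821 K/W
k = L/(R·A) = 0.155/(0.6821×10.2)

k ≈ 0.0223 W/(m·K)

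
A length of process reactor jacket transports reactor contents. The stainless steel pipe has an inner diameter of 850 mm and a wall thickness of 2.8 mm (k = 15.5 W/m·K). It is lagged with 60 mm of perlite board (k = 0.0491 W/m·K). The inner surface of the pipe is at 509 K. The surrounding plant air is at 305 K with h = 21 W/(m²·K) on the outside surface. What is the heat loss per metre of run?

Cylindrical conduction, so R = ln(r₂/r₁)/(2πkL) per layer, in series:
R_stainless steel pipe wall = ln(427.8/425)/(2π×15.5×1) = 6.743×10^-5 K/W
R_perlite board = ln(487.8/427.8)/(2π×0.0491×1) = 0.4254 K/W
R_outer film = 1/(h_o·2πr_oL) = 1/(21×2π×0.4878×1) = 0.01554 K/W
R_total = 0.441 K/W
Q = ΔT/R_total = 204/0.441

q′ ≈ 463 W/m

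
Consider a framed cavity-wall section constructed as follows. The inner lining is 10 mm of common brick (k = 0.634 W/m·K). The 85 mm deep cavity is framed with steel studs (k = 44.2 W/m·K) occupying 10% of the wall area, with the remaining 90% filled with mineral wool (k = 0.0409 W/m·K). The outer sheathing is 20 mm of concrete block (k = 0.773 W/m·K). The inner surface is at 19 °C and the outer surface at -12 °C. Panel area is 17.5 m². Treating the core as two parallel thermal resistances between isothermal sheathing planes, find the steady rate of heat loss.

Q ≈ 8930 W

Sheathing layers in series; stud and cavity paths in parallel between them.
R_inner = 0.01/(0.634×17.5) = 9.013×10^-4 K/W
R_stud  = 0.085/(44.2×0.1×17.5) = 0.001099 K/W
R_cav   = 0.085/(0.0409×0.9×17.5) = 0.132 K/W
1/R_core = 1/R_stud + 1/R_cav → R_core = 0.00109 K/W
R_outer = 0.02/(0.773×17.5) = 0.001478 K/W
R_total = 0.00347 K/W
Q = ΔT/R_total = 31/0.00347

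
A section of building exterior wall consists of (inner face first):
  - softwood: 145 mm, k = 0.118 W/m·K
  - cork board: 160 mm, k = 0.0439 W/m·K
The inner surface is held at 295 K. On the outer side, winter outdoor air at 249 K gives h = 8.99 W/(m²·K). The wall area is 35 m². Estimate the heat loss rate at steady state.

Q ≈ 323 W

Series thermal resistances:
R_softwood = L/(kA) = 0.145/(0.118×35) = 0.03511 K/W
R_cork board = L/(kA) = 0.16/(0.0439×35) = 0.1041 K/W
R_outer film = 1/(h_o·A) = 1/(8.99×35) = 0.003178 K/W
R_total = 0.1424 K/W
Q = ΔT / R_total = 46 / 0.1424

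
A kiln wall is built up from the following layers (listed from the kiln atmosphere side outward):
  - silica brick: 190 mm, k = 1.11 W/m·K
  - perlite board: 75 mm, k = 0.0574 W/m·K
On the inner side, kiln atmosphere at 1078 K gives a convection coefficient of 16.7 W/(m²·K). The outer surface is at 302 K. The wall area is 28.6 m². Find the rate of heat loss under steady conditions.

Q ≈ 14400 W

Using the resistance-network approach (series):
R_inner film = 1/(h_i·A) = 1/(16.7×28.6) = 0.002094 K/W
R_silica brick = L/(kA) = 0.19/(1.11×28.6) = 0.005985 K/W
R_perlite board = L/(kA) = 0.075/(0.0574×28.6) = 0.04569 K/W
R_total = 0.05376 K/W
Q = ΔT / R_total = 776 / 0.05376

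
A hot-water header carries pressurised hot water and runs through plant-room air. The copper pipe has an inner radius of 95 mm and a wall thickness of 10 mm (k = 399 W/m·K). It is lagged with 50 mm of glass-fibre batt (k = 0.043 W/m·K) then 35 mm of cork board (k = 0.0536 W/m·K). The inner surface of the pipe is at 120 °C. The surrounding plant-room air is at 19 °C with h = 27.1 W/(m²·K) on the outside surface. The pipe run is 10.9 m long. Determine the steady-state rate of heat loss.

Radial resistances (cylindrical: R_cond = ln(r_o/r_i)/(2πkL), R_conv = 1/(h·2πrL)):
R_copper pipe wall = ln(105/95)/(2π×399×10.9) = 3.663×10^-6 K/W
R_glass-fibre batt = ln(155/105)/(2π×0.043×10.9) = 0.1322 K/W
R_cork board = ln(190/155)/(2π×0.0536×10.9) = 0.05546 K/W
R_outer film = 1/(h_o·2πr_oL) = 1/(27.1×2π×0.19×10.9) = 0.002836 K/W
R_total = 0.1906 K/W
Q = ΔT/R_total = 101/0.1906

Q ≈ 530 W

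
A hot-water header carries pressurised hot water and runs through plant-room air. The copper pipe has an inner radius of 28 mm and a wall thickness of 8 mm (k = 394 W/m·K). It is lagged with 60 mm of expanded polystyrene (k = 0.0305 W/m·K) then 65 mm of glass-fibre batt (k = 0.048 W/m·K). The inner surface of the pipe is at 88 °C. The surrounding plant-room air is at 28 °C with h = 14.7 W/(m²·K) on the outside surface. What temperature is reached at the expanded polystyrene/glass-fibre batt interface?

For a radial system each layer contributes R = ln(r_out/r_in)/(2πkL); films add R = 1/(hA).
R_copper pipe wall = ln(36/28)/(2π×394×1) = 1.015×10^-4 K/W
R_expanded polystyrene = ln(96/36)/(2π×0.0305×1) = 5.118 K/W
R_glass-fibre batt = ln(161/96)/(2π×0.048×1) = 1.714 K/W
R_outer film = 1/(h_o·2πr_oL) = 1/(14.7×2π×0.161×1) = 0.06725 K/W
R_total = 6.9 K/W
Q = ΔT/R_total = 60/6.9
Q = 8.7 W/m
T_interface = T_inner − Q·ΣR(inner→interface) = 88 − 8.7×5.118

T ≈ 43.5 °C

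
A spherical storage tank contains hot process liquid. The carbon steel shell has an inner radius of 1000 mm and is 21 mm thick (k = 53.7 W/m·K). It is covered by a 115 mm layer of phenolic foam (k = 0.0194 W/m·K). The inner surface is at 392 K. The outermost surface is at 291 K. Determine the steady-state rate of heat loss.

Q ≈ 248 W

Each spherical layer contributes R = (1/r_i − 1/r_o)/(4πk):
R_carbon steel shell = (1/1 − 1/1.021)/(4π×53.7) = 3.048×10^-5 K/W
R_phenolic foam = (1/1.021 − 1/1.136)/(4π×0.0194) = 0.4067 K/W
R_total = 0.4067 K/W
Q = ΔT/R_total = 101/0.4067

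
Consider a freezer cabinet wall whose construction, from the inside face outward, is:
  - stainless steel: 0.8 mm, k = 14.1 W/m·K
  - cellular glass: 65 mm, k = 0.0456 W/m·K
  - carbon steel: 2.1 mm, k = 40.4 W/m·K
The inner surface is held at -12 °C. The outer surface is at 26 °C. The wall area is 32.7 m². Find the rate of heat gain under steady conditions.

Q ≈ 872 W

Model the wall as resistances in series:
R_stainless steel = L/(kA) = 0.0008/(14.1×32.7) = 1.735×10^-6 K/W
R_cellular glass = L/(kA) = 0.065/(0.0456×32.7) = 0.04359 K/W
R_carbon steel = L/(kA) = 0.0021/(40.4×32.7) = 1.59×10^-6 K/W
R_total = 0.04359 K/W
Q = ΔT / R_total = 38 / 0.04359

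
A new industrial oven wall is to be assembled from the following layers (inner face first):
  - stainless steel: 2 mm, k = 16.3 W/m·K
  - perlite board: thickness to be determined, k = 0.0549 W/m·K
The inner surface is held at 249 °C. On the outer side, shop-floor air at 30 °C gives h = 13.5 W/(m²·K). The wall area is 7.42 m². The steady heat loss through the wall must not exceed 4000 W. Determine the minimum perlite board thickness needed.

Thermal resistances in series:
R_stainless steel = L/(kA) = 0.002/(16.3×7.42) = 1.654×10^-5 K/W
R_outer film = 1/(h_o·A) = 1/(13.5×7.42) = 0.009983 K/W
Sum of the known resistances R_other = 0.01 K/W
Required total resistance R_tot = ΔT/Q_allow = 219/4000 = 0.05475 K/W
R_perlite board = R_tot − R_other = 0.04475 K/W
L = R·k·A = 0.04475×0.0549×7.42

L ≈ 18.2 mm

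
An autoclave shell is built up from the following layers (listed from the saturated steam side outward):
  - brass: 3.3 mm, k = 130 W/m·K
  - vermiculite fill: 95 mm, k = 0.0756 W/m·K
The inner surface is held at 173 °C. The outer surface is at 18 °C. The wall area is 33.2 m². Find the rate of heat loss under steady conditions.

Q ≈ 4100 W

Thermal resistances in series:
R_brass = L/(kA) = 0.0033/(130×33.2) = 7.646×10^-7 K/W
R_vermiculite fill = L/(kA) = 0.095/(0.0756×33.2) = 0.03785 K/W
R_total = 0.03785 K/W
Q = ΔT / R_total = 155 / 0.03785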